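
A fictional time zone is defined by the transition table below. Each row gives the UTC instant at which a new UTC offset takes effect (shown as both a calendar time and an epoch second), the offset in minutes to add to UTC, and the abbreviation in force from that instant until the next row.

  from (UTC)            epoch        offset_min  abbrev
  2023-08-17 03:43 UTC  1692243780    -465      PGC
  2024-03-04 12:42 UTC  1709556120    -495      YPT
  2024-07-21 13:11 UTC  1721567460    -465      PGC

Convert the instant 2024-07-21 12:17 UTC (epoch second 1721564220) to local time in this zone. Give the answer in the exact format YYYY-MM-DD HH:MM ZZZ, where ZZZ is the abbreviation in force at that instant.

Query: 2024-07-21 12:17 UTC
Rule 2/3 (YPT, -08:15): 2024-03-04 12:42 UTC ≤ query < 2024-07-21 13:11 UTC
12·60 + 17 - 495 = 242 min
242 = 0·1440 + 242; 242 = 4·60 + 2 → 04:02, same day
→ 2024-07-21 04:02 YPT

2024-07-21 04:02 YPT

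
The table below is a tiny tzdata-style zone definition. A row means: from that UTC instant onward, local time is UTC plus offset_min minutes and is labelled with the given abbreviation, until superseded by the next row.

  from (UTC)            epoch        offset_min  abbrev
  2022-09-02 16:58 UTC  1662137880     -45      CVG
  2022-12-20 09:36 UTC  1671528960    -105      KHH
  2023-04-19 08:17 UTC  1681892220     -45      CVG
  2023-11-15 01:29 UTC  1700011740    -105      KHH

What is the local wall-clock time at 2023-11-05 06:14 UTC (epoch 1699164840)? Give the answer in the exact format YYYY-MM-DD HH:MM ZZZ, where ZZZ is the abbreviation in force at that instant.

Query: 2023-11-05 06:14 UTC
Rule 3/4 (CVG, -00:45): 2023-04-19 08:17 UTC ≤ query < 2023-11-15 01:29 UTC
6·60 + 14 - 45 = 329 min
329 = 0·1440 + 329; 329 = 5·60 + 29 → 05:29, same day
→ 2023-11-05 05:29 CVG

2023-11-05 05:29 CVG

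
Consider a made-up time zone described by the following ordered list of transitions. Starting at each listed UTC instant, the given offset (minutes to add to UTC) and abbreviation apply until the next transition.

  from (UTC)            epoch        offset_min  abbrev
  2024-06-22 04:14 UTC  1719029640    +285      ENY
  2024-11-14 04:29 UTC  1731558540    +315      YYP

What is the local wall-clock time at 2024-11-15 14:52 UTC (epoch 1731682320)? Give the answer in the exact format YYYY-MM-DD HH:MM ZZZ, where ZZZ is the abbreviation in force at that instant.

Query: 2024-11-15 14:52 UTC
Rule 2/2 (YYP, +05:15): 2024-11-14 04:29 UTC ≤ query < +∞
14·60 + 52 + 315 = 1207 min
1207 = 0·1440 + 1207; 1207 = 20·60 + 7 → 20:07, same day
→ 2024-11-15 20:07 YYP

2024-11-15 20:07 YYP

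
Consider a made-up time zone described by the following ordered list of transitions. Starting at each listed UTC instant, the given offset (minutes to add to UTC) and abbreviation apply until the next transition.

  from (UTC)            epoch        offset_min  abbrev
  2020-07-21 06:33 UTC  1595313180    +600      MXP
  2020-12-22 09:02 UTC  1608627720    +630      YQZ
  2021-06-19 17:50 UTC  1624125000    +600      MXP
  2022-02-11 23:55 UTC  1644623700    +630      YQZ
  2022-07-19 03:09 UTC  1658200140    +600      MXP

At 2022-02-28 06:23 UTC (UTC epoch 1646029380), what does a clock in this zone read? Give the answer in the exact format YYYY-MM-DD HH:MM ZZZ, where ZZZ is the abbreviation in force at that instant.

Query: 2022-02-28 06:23 UTC
Rule 4/5 (YQZ, +10:30): 2022-02-11 23:55 UTC ≤ query < 2022-07-19 03:09 UTC
6·60 + 23 + 630 = 1013 min
1013 = 0·1440 + 1013; 1013 = 16·60 + 53 → 16:53, same day
→ 2022-02-28 16:53 YQZ

2022-02-28 16:53 YQZ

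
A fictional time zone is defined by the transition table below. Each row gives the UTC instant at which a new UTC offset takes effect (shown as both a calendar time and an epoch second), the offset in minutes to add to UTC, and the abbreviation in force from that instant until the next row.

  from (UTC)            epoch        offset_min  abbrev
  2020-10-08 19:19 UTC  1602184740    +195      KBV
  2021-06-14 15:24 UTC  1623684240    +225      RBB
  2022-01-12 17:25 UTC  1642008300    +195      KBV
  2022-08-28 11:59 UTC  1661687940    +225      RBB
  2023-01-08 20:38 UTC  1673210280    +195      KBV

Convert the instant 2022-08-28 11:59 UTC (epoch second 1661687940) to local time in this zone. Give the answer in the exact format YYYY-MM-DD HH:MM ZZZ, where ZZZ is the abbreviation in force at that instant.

Query: 2022-08-28 11:59 UTC
Rule 4/5 (RBB, +03:45): 2022-08-28 11:59 UTC ≤ query < 2023-01-08 20:38 UTC
11·60 + 59 + 225 = 944 min
944 = 0·1440 + 944; 944 = 15·60 + 44 → 15:44, same day
→ 2022-08-28 15:44 RBB

2022-08-28 15:44 RBB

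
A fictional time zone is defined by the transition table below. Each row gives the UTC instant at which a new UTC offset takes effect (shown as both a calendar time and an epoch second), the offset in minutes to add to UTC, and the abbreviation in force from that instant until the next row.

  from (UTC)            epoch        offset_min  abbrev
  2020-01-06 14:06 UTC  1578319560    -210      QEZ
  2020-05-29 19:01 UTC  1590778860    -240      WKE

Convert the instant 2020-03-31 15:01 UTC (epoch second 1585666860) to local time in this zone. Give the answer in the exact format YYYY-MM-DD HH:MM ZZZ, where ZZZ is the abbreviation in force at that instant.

2020-03-31 11:31 QEZ

Query: 2020-03-31 15:01 UTC
Rule 1/2 (QEZ, -03:30): 2020-01-06 14:06 UTC ≤ query < 2020-05-29 19:01 UTC
15·60 + 1 - 210 = 691 min
691 = 0·1440 + 691; 691 = 11·60 + 31 → 11:31, same day
→ 2020-03-31 11:31 QEZ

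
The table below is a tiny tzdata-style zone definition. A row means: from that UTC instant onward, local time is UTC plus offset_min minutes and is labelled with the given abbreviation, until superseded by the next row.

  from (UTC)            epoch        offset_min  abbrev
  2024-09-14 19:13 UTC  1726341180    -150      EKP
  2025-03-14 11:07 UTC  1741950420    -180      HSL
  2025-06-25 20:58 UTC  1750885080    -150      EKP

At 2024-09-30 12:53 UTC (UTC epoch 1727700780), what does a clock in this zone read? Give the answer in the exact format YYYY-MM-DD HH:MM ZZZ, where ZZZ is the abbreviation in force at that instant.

Query: 2024-09-30 12:53 UTC
Rule 1/3 (EKP, -02:30): 2024-09-14 19:13 UTC ≤ query < 2025-03-14 11:07 UTC
12·60 + 53 - 150 = 623 min
623 = 0·1440 + 623; 623 = 10·60 + 23 → 10:23, same day
→ 2024-09-30 10:23 EKP

2024-09-30 10:23 EKP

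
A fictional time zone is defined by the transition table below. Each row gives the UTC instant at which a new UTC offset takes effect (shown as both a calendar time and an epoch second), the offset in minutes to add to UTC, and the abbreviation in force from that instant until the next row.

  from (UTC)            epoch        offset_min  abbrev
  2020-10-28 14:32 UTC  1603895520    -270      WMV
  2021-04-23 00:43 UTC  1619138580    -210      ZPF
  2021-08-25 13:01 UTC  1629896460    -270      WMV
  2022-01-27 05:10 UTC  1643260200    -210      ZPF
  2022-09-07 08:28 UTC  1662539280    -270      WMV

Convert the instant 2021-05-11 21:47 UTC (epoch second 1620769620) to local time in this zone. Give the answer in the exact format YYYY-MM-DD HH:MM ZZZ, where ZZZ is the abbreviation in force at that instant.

2021-05-11 18:17 ZPF

Query: 2021-05-11 21:47 UTC
Rule 2/5 (ZPF, -03:30): 2021-04-23 00:43 UTC ≤ query < 2021-08-25 13:01 UTC
21·60 + 47 - 210 = 1097 min
1097 = 0·1440 + 1097; 1097 = 18·60 + 17 → 18:17, same day
→ 2021-05-11 18:17 ZPF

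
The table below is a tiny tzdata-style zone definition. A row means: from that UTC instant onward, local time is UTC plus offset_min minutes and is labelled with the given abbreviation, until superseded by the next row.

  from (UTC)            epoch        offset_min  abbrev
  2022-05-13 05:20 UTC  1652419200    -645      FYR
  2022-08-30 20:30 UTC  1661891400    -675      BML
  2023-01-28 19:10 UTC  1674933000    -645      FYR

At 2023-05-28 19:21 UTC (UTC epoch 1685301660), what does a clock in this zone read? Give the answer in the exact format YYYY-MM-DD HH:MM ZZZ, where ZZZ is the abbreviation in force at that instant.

2023-05-28 08:36 FYR

Query: 2023-05-28 19:21 UTC
Rule 3/3 (FYR, -10:45): 2023-01-28 19:10 UTC ≤ query < +∞
19·60 + 21 - 645 = 516 min
516 = 0·1440 + 516; 516 = 8·60 + 36 → 08:36, same day
→ 2023-05-28 08:36 FYR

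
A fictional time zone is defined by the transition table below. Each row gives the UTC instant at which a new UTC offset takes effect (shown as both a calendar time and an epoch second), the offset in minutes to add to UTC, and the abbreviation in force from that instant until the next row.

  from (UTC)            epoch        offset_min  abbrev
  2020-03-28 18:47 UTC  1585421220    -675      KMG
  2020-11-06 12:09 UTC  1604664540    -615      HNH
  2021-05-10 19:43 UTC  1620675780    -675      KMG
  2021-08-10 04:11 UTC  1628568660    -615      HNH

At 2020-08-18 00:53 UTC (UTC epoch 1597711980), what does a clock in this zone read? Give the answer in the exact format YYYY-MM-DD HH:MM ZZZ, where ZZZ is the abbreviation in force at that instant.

2020-08-17 13:38 KMG

Query: 2020-08-18 00:53 UTC
Rule 1/4 (KMG, -11:15): 2020-03-28 18:47 UTC ≤ query < 2020-11-06 12:09 UTC
0·60 + 53 - 675 = -622 min
-622 = -1·1440 + 818; 818 = 13·60 + 38 → 13:38, 2020-08-18 - 1 day = 2020-08-17
→ 2020-08-17 13:38 KMG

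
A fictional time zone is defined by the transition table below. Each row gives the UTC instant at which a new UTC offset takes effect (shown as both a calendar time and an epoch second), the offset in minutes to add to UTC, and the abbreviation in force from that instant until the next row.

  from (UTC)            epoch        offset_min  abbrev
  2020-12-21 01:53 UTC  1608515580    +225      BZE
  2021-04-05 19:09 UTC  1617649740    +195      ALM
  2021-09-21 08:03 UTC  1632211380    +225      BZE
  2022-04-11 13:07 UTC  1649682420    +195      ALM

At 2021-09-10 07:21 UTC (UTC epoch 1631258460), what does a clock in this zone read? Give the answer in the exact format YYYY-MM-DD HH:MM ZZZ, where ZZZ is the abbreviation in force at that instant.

2021-09-10 10:36 ALM

Query: 2021-09-10 07:21 UTC
Rule 2/4 (ALM, +03:15): 2021-04-05 19:09 UTC ≤ query < 2021-09-21 08:03 UTC
7·60 + 21 + 195 = 636 min
636 = 0·1440 + 636; 636 = 10·60 + 36 → 10:36, same day
→ 2021-09-10 10:36 ALM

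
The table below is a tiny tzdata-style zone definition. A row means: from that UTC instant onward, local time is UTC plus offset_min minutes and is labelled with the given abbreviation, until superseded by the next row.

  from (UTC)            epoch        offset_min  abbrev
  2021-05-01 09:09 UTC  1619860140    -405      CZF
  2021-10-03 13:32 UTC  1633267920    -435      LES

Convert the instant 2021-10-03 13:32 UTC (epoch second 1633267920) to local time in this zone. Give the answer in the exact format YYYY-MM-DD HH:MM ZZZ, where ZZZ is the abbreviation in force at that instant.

2021-10-03 06:17 LES

Query: 2021-10-03 13:32 UTC
Rule 2/2 (LES, -07:15): 2021-10-03 13:32 UTC ≤ query < +∞
13·60 + 32 - 435 = 377 min
377 = 0·1440 + 377; 377 = 6·60 + 17 → 06:17, same day
→ 2021-10-03 06:17 LES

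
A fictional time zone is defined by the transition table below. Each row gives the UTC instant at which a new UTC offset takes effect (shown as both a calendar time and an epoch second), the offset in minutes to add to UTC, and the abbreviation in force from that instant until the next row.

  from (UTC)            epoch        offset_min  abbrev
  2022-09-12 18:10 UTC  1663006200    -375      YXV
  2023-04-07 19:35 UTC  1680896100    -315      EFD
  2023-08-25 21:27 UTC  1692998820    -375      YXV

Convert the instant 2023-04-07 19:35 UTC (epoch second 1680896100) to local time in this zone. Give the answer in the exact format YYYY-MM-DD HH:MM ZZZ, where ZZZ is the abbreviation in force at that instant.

Query: 2023-04-07 19:35 UTC
Rule 2/3 (EFD, -05:15): 2023-04-07 19:35 UTC ≤ query < 2023-08-25 21:27 UTC
19·60 + 35 - 315 = 860 min
860 = 0·1440 + 860; 860 = 14·60 + 20 → 14:20, same day
→ 2023-04-07 14:20 EFD

2023-04-07 14:20 EFD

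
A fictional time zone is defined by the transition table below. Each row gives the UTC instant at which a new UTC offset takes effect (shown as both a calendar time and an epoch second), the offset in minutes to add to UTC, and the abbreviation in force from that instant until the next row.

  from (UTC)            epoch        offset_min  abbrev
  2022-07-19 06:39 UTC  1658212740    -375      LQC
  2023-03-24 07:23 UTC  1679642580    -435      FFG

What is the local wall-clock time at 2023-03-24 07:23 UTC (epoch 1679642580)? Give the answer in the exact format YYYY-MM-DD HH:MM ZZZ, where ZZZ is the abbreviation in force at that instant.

Query: 2023-03-24 07:23 UTC
Rule 2/2 (FFG, -07:15): 2023-03-24 07:23 UTC ≤ query < +∞
7·60 + 23 - 435 = 8 min
8 = 0·1440 + 8; 8 = 0·60 + 8 → 00:08, same day
→ 2023-03-24 00:08 FFG

2023-03-24 00:08 FFG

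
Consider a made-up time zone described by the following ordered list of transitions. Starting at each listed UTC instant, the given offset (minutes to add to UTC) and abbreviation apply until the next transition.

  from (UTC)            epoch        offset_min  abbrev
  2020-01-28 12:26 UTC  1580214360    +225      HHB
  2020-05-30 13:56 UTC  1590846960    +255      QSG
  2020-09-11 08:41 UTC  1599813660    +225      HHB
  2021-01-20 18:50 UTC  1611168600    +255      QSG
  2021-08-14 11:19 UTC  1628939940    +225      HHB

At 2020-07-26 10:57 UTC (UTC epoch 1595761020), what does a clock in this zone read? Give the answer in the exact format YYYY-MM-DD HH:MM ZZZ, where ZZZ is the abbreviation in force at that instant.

Query: 2020-07-26 10:57 UTC
Rule 2/5 (QSG, +04:15): 2020-05-30 13:56 UTC ≤ query < 2020-09-11 08:41 UTC
10·60 + 57 + 255 = 912 min
912 = 0·1440 + 912; 912 = 15·60 + 12 → 15:12, same day
→ 2020-07-26 15:12 QSG

2020-07-26 15:12 QSG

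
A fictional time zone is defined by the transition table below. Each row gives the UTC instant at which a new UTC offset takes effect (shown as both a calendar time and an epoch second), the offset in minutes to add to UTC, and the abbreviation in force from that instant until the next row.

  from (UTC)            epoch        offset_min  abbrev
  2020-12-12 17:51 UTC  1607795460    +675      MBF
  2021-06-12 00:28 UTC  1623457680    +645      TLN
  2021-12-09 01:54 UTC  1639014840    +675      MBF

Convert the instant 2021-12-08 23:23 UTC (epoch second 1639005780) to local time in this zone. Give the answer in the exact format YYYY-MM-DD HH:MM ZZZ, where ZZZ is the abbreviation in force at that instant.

2021-12-09 10:08 TLN

Query: 2021-12-08 23:23 UTC
Rule 2/3 (TLN, +10:45): 2021-06-12 00:28 UTC ≤ query < 2021-12-09 01:54 UTC
23·60 + 23 + 645 = 2048 min
2048 = 1·1440 + 608; 608 = 10·60 + 8 → 10:08, 2021-12-08 + 1 day = 2021-12-09
→ 2021-12-09 10:08 TLN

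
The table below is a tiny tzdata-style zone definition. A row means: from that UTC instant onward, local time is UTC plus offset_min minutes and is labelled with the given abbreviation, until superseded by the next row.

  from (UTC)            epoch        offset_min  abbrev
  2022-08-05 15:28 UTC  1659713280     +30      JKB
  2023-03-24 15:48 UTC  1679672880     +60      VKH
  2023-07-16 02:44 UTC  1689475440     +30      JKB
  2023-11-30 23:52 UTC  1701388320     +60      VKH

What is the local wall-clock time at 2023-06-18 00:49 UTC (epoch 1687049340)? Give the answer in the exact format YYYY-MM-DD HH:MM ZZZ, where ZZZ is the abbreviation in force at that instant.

2023-06-18 01:49 VKH

Query: 2023-06-18 00:49 UTC
Rule 2/4 (VKH, +01:00): 2023-03-24 15:48 UTC ≤ query < 2023-07-16 02:44 UTC
0·60 + 49 + 60 = 109 min
109 = 0·1440 + 109; 109 = 1·60 + 49 → 01:49, same day
→ 2023-06-18 01:49 VKH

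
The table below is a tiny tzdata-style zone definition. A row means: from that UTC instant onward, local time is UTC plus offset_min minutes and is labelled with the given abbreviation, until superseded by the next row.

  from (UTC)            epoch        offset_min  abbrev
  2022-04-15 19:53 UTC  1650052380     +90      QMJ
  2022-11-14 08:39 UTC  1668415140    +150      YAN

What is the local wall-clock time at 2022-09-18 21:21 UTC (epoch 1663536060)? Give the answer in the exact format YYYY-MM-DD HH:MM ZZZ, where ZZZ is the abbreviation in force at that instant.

2022-09-18 22:51 QMJ

Query: 2022-09-18 21:21 UTC
Rule 1/2 (QMJ, +01:30): 2022-04-15 19:53 UTC ≤ query < 2022-11-14 08:39 UTC
21·60 + 21 + 90 = 1371 min
1371 = 0·1440 + 1371; 1371 = 22·60 + 51 → 22:51, same day
→ 2022-09-18 22:51 QMJ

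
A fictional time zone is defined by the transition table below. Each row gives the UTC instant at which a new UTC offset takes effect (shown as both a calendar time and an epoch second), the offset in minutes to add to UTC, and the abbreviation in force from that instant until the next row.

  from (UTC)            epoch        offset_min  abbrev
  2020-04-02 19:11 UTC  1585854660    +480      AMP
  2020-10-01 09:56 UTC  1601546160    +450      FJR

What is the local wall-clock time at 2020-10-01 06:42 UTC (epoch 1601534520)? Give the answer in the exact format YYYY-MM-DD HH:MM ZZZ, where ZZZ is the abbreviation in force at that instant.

2020-10-01 14:42 AMP

Query: 2020-10-01 06:42 UTC
Rule 1/2 (AMP, +08:00): 2020-04-02 19:11 UTC ≤ query < 2020-10-01 09:56 UTC
6·60 + 42 + 480 = 882 min
882 = 0·1440 + 882; 882 = 14·60 + 42 → 14:42, same day
→ 2020-10-01 14:42 AMP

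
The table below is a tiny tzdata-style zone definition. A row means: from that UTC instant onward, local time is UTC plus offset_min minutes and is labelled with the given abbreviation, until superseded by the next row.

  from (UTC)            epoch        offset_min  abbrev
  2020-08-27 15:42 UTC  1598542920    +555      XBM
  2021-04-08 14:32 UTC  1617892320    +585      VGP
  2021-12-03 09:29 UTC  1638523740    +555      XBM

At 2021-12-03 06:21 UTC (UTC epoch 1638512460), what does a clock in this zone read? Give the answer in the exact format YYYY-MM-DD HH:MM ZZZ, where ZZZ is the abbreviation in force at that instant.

2021-12-03 16:06 VGP

Query: 2021-12-03 06:21 UTC
Rule 2/3 (VGP, +09:45): 2021-04-08 14:32 UTC ≤ query < 2021-12-03 09:29 UTC
6·60 + 21 + 585 = 966 min
966 = 0·1440 + 966; 966 = 16·60 + 6 → 16:06, same day
→ 2021-12-03 16:06 VGP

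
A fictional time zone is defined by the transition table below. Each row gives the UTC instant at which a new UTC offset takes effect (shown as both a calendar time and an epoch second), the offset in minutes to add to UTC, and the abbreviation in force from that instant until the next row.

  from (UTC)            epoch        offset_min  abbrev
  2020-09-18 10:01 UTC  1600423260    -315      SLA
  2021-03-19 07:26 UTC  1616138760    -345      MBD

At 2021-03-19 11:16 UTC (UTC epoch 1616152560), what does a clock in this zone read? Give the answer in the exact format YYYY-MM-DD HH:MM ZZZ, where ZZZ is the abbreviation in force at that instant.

2021-03-19 05:31 MBD

Query: 2021-03-19 11:16 UTC
Rule 2/2 (MBD, -05:45): 2021-03-19 07:26 UTC ≤ query < +∞
11·60 + 16 - 345 = 331 min
331 = 0·1440 + 331; 331 = 5·60 + 31 → 05:31, same day
→ 2021-03-19 05:31 MBD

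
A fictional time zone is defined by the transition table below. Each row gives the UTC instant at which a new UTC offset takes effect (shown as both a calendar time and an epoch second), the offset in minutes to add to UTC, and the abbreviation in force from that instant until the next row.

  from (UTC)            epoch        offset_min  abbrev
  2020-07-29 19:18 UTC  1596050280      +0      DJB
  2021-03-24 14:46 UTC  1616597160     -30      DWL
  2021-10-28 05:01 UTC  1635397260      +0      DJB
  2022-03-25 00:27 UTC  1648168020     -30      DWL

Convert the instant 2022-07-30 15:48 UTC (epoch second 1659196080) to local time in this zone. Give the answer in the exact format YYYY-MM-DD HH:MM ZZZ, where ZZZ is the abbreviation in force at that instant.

2022-07-30 15:18 DWL

Query: 2022-07-30 15:48 UTC
Rule 4/4 (DWL, -00:30): 2022-03-25 00:27 UTC ≤ query < +∞
15·60 + 48 - 30 = 918 min
918 = 0·1440 + 918; 918 = 15·60 + 18 → 15:18, same day
→ 2022-07-30 15:18 DWL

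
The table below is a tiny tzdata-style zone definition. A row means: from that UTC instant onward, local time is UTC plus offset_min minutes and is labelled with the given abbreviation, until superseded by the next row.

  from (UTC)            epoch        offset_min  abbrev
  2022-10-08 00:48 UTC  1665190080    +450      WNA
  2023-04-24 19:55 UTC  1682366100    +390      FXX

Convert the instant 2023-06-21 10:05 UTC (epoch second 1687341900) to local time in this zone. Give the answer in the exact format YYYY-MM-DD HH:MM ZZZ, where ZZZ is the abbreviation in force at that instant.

2023-06-21 16:35 FXX

Query: 2023-06-21 10:05 UTC
Rule 2/2 (FXX, +06:30): 2023-04-24 19:55 UTC ≤ query < +∞
10·60 + 5 + 390 = 995 min
995 = 0·1440 + 995; 995 = 16·60 + 35 → 16:35, same day
→ 2023-06-21 16:35 FXX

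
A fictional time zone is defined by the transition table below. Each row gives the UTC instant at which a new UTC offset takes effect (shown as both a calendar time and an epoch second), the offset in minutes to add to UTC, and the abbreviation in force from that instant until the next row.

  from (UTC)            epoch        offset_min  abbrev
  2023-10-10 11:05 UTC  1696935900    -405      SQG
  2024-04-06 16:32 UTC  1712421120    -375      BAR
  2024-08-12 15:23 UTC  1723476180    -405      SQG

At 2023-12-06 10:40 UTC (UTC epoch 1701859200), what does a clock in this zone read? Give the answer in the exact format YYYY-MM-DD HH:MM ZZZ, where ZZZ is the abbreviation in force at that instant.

2023-12-06 03:55 SQG

Query: 2023-12-06 10:40 UTC
Rule 1/3 (SQG, -06:45): 2023-10-10 11:05 UTC ≤ query < 2024-04-06 16:32 UTC
10·60 + 40 - 405 = 235 min
235 = 0·1440 + 235; 235 = 3·60 + 55 → 03:55, same day
→ 2023-12-06 03:55 SQG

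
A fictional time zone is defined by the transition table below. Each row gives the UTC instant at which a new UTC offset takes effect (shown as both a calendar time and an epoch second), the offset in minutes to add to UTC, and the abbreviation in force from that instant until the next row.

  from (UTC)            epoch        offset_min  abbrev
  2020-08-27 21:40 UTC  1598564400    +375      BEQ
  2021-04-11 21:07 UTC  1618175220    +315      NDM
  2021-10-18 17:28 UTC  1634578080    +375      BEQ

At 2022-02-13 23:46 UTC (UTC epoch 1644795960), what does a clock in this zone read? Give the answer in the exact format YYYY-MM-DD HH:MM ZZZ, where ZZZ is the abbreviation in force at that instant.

Query: 2022-02-13 23:46 UTC
Rule 3/3 (BEQ, +06:15): 2021-10-18 17:28 UTC ≤ query < +∞
23·60 + 46 + 375 = 1801 min
1801 = 1·1440 + 361; 361 = 6·60 + 1 → 06:01, 2022-02-13 + 1 day = 2022-02-14
→ 2022-02-14 06:01 BEQ

2022-02-14 06:01 BEQ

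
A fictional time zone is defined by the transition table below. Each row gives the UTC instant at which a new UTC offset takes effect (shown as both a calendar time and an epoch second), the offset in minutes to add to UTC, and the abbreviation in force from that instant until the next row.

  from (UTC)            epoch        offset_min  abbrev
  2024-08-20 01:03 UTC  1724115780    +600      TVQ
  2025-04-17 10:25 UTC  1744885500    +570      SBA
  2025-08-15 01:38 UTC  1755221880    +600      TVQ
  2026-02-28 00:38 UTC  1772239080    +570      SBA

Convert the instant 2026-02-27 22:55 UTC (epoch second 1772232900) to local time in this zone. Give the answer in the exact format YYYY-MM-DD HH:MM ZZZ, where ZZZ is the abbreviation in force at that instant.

Query: 2026-02-27 22:55 UTC
Rule 3/4 (TVQ, +10:00): 2025-08-15 01:38 UTC ≤ query < 2026-02-28 00:38 UTC
22·60 + 55 + 600 = 1975 min
1975 = 1·1440 + 535; 535 = 8·60 + 55 → 08:55, 2026-02-27 + 1 day = 2026-02-28
→ 2026-02-28 08:55 TVQ

2026-02-28 08:55 TVQ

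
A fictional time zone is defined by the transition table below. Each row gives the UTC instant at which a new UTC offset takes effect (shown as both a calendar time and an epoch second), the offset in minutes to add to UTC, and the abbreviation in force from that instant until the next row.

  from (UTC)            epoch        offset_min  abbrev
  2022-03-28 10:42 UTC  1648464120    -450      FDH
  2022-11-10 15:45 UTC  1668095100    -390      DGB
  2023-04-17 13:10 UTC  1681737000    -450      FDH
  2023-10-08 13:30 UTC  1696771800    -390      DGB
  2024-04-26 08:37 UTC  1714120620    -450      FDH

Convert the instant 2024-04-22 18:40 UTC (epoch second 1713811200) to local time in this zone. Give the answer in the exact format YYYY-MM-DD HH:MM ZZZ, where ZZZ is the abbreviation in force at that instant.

2024-04-22 12:10 DGB

Query: 2024-04-22 18:40 UTC
Rule 4/5 (DGB, -06:30): 2023-10-08 13:30 UTC ≤ query < 2024-04-26 08:37 UTC
18·60 + 40 - 390 = 730 min
730 = 0·1440 + 730; 730 = 12·60 + 10 → 12:10, same day
→ 2024-04-22 12:10 DGB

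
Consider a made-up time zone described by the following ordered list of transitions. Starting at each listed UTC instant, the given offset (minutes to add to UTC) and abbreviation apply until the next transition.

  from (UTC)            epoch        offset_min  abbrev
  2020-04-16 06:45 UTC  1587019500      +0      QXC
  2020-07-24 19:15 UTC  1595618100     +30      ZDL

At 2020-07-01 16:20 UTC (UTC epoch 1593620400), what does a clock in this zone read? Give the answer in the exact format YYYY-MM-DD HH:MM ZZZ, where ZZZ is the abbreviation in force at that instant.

Query: 2020-07-01 16:20 UTC
Rule 1/2 (QXC, +00:00): 2020-04-16 06:45 UTC ≤ query < 2020-07-24 19:15 UTC
16·60 + 20 + 0 = 980 min
980 = 0·1440 + 980; 980 = 16·60 + 20 → 16:20, same day
→ 2020-07-01 16:20 QXC

2020-07-01 16:20 QXC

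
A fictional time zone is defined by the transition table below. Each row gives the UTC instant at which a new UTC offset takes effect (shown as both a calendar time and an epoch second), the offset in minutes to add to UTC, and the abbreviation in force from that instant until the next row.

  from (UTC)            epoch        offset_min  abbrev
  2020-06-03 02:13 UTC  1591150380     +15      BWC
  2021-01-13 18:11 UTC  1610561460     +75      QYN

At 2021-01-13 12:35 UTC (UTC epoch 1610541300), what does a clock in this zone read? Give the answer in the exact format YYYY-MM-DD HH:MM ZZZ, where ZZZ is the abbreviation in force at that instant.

Query: 2021-01-13 12:35 UTC
Rule 1/2 (BWC, +00:15): 2020-06-03 02:13 UTC ≤ query < 2021-01-13 18:11 UTC
12·60 + 35 + 15 = 770 min
770 = 0·1440 + 770; 770 = 12·60 + 50 → 12:50, same day
→ 2021-01-13 12:50 BWC

2021-01-13 12:50 BWC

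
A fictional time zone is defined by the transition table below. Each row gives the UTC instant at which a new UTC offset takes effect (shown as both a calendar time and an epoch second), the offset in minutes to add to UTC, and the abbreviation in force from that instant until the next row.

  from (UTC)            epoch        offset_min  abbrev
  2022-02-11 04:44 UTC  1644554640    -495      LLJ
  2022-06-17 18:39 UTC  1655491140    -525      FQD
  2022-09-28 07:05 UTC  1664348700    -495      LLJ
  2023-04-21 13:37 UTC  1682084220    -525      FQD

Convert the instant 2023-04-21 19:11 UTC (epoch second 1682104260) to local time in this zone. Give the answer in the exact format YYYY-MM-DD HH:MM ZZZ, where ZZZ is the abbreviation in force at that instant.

2023-04-21 10:26 FQD

Query: 2023-04-21 19:11 UTC
Rule 4/4 (FQD, -08:45): 2023-04-21 13:37 UTC ≤ query < +∞
19·60 + 11 - 525 = 626 min
626 = 0·1440 + 626; 626 = 10·60 + 26 → 10:26, same day
→ 2023-04-21 10:26 FQD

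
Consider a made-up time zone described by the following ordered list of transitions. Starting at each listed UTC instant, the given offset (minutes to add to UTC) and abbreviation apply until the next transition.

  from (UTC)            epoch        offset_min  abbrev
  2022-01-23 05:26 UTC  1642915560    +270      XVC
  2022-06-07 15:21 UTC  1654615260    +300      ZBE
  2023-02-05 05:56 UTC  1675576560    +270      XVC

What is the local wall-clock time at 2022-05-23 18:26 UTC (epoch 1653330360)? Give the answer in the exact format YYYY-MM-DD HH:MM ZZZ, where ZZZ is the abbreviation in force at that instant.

2022-05-23 22:56 XVC

Query: 2022-05-23 18:26 UTC
Rule 1/3 (XVC, +04:30): 2022-01-23 05:26 UTC ≤ query < 2022-06-07 15:21 UTC
18·60 + 26 + 270 = 1376 min
1376 = 0·1440 + 1376; 1376 = 22·60 + 56 → 22:56, same day
→ 2022-05-23 22:56 XVC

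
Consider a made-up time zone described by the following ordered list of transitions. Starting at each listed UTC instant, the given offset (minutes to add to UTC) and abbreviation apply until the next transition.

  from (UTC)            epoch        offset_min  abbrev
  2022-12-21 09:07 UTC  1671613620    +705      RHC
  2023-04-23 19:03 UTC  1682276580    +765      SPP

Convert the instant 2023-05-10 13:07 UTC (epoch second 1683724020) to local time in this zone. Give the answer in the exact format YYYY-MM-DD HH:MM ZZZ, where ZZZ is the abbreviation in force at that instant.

Query: 2023-05-10 13:07 UTC
Rule 2/2 (SPP, +12:45): 2023-04-23 19:03 UTC ≤ query < +∞
13·60 + 7 + 765 = 1552 min
1552 = 1·1440 + 112; 112 = 1·60 + 52 → 01:52, 2023-05-10 + 1 day = 2023-05-11
→ 2023-05-11 01:52 SPP

2023-05-11 01:52 SPP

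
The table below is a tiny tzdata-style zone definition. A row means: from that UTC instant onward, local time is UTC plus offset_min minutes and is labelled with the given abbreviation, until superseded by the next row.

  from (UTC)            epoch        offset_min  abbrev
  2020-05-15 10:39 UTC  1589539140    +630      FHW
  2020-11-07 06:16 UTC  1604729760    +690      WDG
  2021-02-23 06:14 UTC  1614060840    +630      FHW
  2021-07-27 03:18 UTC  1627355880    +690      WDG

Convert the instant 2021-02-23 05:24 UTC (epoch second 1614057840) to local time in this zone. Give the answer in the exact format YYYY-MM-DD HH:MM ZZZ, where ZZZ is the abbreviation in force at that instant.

Query: 2021-02-23 05:24 UTC
Rule 2/4 (WDG, +11:30): 2020-11-07 06:16 UTC ≤ query < 2021-02-23 06:14 UTC
5·60 + 24 + 690 = 1014 min
1014 = 0·1440 + 1014; 1014 = 16·60 + 54 → 16:54, same day
→ 2021-02-23 16:54 WDG

2021-02-23 16:54 WDG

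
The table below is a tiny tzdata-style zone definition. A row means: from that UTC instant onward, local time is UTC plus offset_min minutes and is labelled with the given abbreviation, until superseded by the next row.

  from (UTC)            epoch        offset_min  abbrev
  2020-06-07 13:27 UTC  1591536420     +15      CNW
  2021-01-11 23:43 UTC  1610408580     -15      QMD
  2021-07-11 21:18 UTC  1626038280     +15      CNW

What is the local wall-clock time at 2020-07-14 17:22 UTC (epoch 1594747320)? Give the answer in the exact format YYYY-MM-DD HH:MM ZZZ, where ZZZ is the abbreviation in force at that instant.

2020-07-14 17:37 CNW

Query: 2020-07-14 17:22 UTC
Rule 1/3 (CNW, +00:15): 2020-06-07 13:27 UTC ≤ query < 2021-01-11 23:43 UTC
17·60 + 22 + 15 = 1057 min
1057 = 0·1440 + 1057; 1057 = 17·60 + 37 → 17:37, same day
→ 2020-07-14 17:37 CNW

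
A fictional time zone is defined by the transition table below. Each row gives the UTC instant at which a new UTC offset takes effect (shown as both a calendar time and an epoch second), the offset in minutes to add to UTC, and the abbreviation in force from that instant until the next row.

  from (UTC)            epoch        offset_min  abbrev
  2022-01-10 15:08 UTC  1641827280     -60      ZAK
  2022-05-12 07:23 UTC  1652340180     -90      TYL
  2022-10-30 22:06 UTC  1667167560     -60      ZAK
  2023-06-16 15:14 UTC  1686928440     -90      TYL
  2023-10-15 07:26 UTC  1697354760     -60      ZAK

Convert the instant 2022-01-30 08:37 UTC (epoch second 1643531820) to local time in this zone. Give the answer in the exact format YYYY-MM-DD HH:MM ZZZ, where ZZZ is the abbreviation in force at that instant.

2022-01-30 07:37 ZAK

Query: 2022-01-30 08:37 UTC
Rule 1/5 (ZAK, -01:00): 2022-01-10 15:08 UTC ≤ query < 2022-05-12 07:23 UTC
8·60 + 37 - 60 = 457 min
457 = 0·1440 + 457; 457 = 7·60 + 37 → 07:37, same day
→ 2022-01-30 07:37 ZAK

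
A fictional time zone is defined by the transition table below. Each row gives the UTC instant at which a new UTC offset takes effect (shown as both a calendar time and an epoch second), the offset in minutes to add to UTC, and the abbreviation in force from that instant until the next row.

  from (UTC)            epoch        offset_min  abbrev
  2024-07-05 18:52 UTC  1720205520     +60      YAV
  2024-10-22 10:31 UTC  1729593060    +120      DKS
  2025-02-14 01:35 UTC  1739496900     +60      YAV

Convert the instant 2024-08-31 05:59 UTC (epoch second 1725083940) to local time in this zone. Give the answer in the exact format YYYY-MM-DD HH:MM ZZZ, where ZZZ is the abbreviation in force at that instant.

Query: 2024-08-31 05:59 UTC
Rule 1/3 (YAV, +01:00): 2024-07-05 18:52 UTC ≤ query < 2024-10-22 10:31 UTC
5·60 + 59 + 60 = 419 min
419 = 0·1440 + 419; 419 = 6·60 + 59 → 06:59, same day
→ 2024-08-31 06:59 YAV

2024-08-31 06:59 YAV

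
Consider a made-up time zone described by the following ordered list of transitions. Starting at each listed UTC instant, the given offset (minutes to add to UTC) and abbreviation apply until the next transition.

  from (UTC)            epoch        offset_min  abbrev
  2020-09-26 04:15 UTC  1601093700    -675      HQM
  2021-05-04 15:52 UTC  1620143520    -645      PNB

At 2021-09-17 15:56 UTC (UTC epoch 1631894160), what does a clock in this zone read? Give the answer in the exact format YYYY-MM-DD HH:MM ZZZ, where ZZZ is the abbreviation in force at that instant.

2021-09-17 05:11 PNB

Query: 2021-09-17 15:56 UTC
Rule 2/2 (PNB, -10:45): 2021-05-04 15:52 UTC ≤ query < +∞
15·60 + 56 - 645 = 311 min
311 = 0·1440 + 311; 311 = 5·60 + 11 → 05:11, same day
→ 2021-09-17 05:11 PNB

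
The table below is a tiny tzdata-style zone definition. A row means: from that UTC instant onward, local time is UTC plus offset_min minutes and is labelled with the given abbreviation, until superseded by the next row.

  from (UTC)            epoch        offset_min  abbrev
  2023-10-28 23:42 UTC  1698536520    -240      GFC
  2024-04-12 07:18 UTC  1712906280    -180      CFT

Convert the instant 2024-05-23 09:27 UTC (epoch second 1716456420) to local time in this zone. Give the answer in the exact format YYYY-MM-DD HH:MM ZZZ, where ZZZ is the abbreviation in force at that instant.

2024-05-23 06:27 CFT

Query: 2024-05-23 09:27 UTC
Rule 2/2 (CFT, -03:00): 2024-04-12 07:18 UTC ≤ query < +∞
9·60 + 27 - 180 = 387 min
387 = 0·1440 + 387; 387 = 6·60 + 27 → 06:27, same day
→ 2024-05-23 06:27 CFT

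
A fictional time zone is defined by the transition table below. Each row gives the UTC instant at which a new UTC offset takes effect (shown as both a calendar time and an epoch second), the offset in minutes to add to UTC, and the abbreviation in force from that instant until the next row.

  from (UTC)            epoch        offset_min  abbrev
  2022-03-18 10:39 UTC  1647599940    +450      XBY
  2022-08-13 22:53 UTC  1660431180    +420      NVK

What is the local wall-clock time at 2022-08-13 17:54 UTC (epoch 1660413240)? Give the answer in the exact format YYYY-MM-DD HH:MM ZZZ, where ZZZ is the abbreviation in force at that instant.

Query: 2022-08-13 17:54 UTC
Rule 1/2 (XBY, +07:30): 2022-03-18 10:39 UTC ≤ query < 2022-08-13 22:53 UTC
17·60 + 54 + 450 = 1524 min
1524 = 1·1440 + 84; 84 = 1·60 + 24 → 01:24, 2022-08-13 + 1 day = 2022-08-14
→ 2022-08-14 01:24 XBY

2022-08-14 01:24 XBY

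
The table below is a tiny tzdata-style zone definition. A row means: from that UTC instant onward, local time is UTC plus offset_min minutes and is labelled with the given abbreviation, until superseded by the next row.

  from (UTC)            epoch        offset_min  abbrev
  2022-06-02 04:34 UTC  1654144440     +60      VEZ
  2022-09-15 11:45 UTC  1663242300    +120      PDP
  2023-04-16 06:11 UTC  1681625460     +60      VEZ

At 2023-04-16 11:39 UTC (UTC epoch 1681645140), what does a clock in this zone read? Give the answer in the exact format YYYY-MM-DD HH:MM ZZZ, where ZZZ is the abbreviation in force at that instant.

2023-04-16 12:39 VEZ

Query: 2023-04-16 11:39 UTC
Rule 3/3 (VEZ, +01:00): 2023-04-16 06:11 UTC ≤ query < +∞
11·60 + 39 + 60 = 759 min
759 = 0·1440 + 759; 759 = 12·60 + 39 → 12:39, same day
→ 2023-04-16 12:39 VEZ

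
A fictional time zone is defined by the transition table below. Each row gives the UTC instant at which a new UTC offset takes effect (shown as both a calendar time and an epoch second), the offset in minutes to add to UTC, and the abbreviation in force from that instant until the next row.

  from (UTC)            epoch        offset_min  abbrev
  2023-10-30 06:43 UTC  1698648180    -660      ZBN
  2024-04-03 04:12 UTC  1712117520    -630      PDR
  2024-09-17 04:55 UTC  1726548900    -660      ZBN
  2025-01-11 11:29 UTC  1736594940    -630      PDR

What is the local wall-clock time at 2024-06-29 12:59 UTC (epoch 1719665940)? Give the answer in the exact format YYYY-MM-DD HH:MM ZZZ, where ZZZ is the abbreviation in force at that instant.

Query: 2024-06-29 12:59 UTC
Rule 2/4 (PDR, -10:30): 2024-04-03 04:12 UTC ≤ query < 2024-09-17 04:55 UTC
12·60 + 59 - 630 = 149 min
149 = 0·1440 + 149; 149 = 2·60 + 29 → 02:29, same day
→ 2024-06-29 02:29 PDR

2024-06-29 02:29 PDR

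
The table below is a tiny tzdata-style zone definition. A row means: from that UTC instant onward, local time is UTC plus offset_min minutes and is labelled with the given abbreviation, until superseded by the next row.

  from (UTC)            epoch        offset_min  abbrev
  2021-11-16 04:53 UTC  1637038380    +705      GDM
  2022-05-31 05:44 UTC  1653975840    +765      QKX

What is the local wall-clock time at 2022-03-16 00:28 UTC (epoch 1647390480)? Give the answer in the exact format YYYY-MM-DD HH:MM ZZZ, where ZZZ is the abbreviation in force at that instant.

Query: 2022-03-16 00:28 UTC
Rule 1/2 (GDM, +11:45): 2021-11-16 04:53 UTC ≤ query < 2022-05-31 05:44 UTC
0·60 + 28 + 705 = 733 min
733 = 0·1440 + 733; 733 = 12·60 + 13 → 12:13, same day
→ 2022-03-16 12:13 GDM

2022-03-16 12:13 GDM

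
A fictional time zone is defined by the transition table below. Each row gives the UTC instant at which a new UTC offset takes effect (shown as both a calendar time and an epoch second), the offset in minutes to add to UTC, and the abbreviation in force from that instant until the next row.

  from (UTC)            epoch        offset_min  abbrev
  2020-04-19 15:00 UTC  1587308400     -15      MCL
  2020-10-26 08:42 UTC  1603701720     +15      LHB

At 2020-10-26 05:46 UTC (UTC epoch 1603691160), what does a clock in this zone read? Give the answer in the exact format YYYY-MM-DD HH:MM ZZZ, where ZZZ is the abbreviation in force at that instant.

2020-10-26 05:31 MCL

Query: 2020-10-26 05:46 UTC
Rule 1/2 (MCL, -00:15): 2020-04-19 15:00 UTC ≤ query < 2020-10-26 08:42 UTC
5·60 + 46 - 15 = 331 min
331 = 0·1440 + 331; 331 = 5·60 + 31 → 05:31, same day
→ 2020-10-26 05:31 MCL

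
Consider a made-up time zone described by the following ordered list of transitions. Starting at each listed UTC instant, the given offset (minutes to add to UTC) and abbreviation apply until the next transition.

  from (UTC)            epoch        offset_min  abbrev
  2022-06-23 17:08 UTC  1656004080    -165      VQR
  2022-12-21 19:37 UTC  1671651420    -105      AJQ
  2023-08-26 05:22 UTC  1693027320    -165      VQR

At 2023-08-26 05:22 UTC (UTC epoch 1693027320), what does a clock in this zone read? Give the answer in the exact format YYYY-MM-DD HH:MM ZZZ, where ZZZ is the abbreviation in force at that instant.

2023-08-26 02:37 VQR

Query: 2023-08-26 05:22 UTC
Rule 3/3 (VQR, -02:45): 2023-08-26 05:22 UTC ≤ query < +∞
5·60 + 22 - 165 = 157 min
157 = 0·1440 + 157; 157 = 2·60 + 37 → 02:37, same day
→ 2023-08-26 02:37 VQR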